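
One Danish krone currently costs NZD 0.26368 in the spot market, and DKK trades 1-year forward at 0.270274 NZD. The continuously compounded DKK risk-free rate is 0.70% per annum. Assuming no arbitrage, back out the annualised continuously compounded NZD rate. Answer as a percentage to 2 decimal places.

T = 1 year.
By CIP, F/S equals the NZD-to-DKK growth ratio: 0.270274/0.26368 = 1.0250076.
DKK growth factor: e^(0.0070×1) = 1.0070246.
Hence g_NZD = 1.0322079.
Take logs: ln 1.0322079 / 1 = 0.031700, so 3.17%.

3.17%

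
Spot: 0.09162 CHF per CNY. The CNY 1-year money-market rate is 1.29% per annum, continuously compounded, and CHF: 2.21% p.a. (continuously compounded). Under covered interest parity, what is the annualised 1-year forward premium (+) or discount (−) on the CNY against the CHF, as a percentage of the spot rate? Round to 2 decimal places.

+0.92%

T = 1 year.
No-arbitrage forward: 0.09162 × 1.022346 / 1.0129836 = 0.09246679 CHF/CNY.
Annualised premium = (F − S)/S × (1/T) = (0.09246679 − 0.09162)/0.09162 ÷ 1 = 0.92%.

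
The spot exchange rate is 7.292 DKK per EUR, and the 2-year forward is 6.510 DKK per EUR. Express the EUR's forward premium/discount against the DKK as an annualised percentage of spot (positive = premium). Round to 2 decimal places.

T = 2 years.
(F − S)/S = (6.510 − 7.292)/7.292 = -0.1072408.
Per annum: -0.1072408 / 2 = -0.053620 = -5.36%.

-5.36%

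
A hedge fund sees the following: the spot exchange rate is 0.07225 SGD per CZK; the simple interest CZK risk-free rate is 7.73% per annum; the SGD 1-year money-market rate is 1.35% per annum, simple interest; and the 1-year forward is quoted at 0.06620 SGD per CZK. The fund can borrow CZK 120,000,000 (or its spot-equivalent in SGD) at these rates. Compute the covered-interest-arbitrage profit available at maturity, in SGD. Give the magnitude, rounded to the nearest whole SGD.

T = 1 year.
Invest the CZK and cover forward: 120,000,000 × 1.077300 × 0.06620 = SGD 8,558,071.20.
Convert at spot and invest in SGD: 120,000,000 × 0.07225 × 1.013500 = SGD 8,787,045.00.
The quoted forward undervalues CZK, so borrow CZK, convert to SGD at spot, deposit the SGD at 1.35%, and buy CZK forward at 0.06620 to cover the loan.
The gap between the two covered legs is SGD 228,974.

SGD 228,974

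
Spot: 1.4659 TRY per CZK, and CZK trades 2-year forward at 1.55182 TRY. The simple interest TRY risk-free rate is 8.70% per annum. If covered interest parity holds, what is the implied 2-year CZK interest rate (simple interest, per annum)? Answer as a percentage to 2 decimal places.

T = 2 years.
By CIP, F/S equals the TRY-to-CZK growth ratio: 1.55182/1.4659 = 1.0586125.
The TRY side grows by 1 + 0.0870×2 = 1.174000.
That pins the CZK growth at 1.1089988.
(1.1089988 − 1)/T = 0.054499, i.e. 5.45%.

5.45%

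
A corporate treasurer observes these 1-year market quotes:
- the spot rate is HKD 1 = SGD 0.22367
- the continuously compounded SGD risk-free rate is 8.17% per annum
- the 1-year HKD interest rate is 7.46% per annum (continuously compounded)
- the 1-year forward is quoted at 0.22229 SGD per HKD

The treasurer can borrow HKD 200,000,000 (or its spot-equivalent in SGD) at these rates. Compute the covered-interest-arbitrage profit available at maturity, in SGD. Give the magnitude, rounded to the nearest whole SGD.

SGD 640,806

T = 1 year.
Route A — deposit HKD, sell forward: 200,000,000 × 1.0774530834 × 0.22229 = SGD 47,901,409.18.
Route B — convert at spot, deposit SGD: 200,000,000 × 0.22367 × 1.0851302219 = SGD 48,542,215.35.
The quoted forward undervalues HKD, so borrow HKD, convert to SGD at spot, deposit the SGD at 8.17%, and buy HKD forward at 0.22229 to cover the loan.
Profit = 48,542,215.35 − 47,901,409.18 = SGD 640,806.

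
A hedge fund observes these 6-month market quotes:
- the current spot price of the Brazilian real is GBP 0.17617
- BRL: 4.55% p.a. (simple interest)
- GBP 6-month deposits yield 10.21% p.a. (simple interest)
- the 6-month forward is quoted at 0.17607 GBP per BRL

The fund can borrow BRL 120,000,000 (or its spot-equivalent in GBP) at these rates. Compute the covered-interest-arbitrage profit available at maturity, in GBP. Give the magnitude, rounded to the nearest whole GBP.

GBP 610,546

T = 6/12 years.
Keep in BRL, deliver into the forward: 120,000,000·1.022750·0.17607 = GBP 21,609,071.10.
Swap to GBP now, deposit: 120,000,000·0.17617·1.051050 = GBP 22,219,617.42.
The quoted forward undervalues BRL, so borrow BRL, convert to GBP at spot, deposit the GBP at 10.21%, and buy BRL forward at 0.17607 to cover the loan.
Profit = 22,219,617.42 − 21,609,071.10 = GBP 610,546.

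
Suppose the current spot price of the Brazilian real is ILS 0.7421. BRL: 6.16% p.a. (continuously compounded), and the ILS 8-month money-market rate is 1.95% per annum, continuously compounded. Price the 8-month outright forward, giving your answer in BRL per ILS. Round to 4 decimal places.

1.3859

T = 8/12 years.
ILS growth factor: e^(0.0195×8/12) = 1.0130849.
BRL accumulates by e^(0.0616×8/12) = 1.0419216.
Forward (ILS per BRL) = 0.7421 × 1.0130849 / 1.0419216 = 0.7215613.
Quoted the other way: 1/0.7215613 = 1.3859 BRL per ILS.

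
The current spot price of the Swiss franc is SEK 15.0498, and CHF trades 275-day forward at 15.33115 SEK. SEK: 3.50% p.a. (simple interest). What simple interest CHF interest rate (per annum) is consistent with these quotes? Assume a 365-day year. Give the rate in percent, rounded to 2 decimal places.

T = 275/365 years.
By CIP, F/S equals the SEK-to-CHF growth ratio: 15.33115/15.0498 = 1.0186946.
SEK growth factor: 1 + 0.0350×275/365 = 1.0263699.
So the CHF growth factor = 1.0075344.
(1.0075344 − 1)/T = 0.010000, i.e. 1.00%.

1.00%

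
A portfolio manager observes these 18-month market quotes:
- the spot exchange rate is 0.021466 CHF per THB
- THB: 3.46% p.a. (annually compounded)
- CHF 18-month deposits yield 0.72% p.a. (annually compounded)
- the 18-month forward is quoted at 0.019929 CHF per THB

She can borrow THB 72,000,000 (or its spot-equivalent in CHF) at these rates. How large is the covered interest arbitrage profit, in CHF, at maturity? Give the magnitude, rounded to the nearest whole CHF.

CHF 52,275

T = 18/12 years.
Keep in THB, deliver into the forward: 72,000,000·1.052346379·0.019929 = CHF 1,509,999.19.
Swap to CHF now, deposit: 72,000,000·0.021466·1.010819417 = CHF 1,562,273.97.
The quoted forward undervalues THB, so borrow THB, convert to CHF at spot, deposit the CHF at 0.72%, and buy THB forward at 0.019929 to cover the loan.
Arbitrage profit = |1,509,999.19 − 1,562,273.97| = CHF 52,275.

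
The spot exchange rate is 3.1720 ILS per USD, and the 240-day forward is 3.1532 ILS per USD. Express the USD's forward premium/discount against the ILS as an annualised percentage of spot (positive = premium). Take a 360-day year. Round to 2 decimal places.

-0.89%

T = 240/360 years.
USD trades forward at -0.59269% vs spot over the period.
×(1/T) gives -0.89% p.a.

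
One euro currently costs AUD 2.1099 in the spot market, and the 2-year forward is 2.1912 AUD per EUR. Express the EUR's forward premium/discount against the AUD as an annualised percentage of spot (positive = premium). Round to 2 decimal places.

+1.93%

T = 2 years.
EUR trades forward at +3.85326% vs spot over the period.
Annualise by dividing by T: 0.0385326 / 2 = 0.019266 → 1.93%.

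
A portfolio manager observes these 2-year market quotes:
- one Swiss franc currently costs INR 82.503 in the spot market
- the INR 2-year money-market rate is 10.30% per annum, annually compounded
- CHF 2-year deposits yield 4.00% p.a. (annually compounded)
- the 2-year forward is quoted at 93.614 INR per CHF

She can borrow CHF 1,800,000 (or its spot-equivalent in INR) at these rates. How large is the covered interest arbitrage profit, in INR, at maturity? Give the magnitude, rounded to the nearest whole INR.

T = 2 years.
Route A — deposit CHF, sell forward: 1,800,000 × 1.081600 × 93.614 = INR 182,255,224.32.
Route B — convert at spot, deposit INR: 1,800,000 × 82.503 × 1.216609 = INR 180,673,006.19.
The quoted forward overvalues CHF, so borrow INR, buy CHF at spot, deposit the CHF at 4.00%, and sell the proceeds forward at 93.614.
Arbitrage profit = |182,255,224.32 − 180,673,006.19| = INR 1,582,218.

INR 1,582,218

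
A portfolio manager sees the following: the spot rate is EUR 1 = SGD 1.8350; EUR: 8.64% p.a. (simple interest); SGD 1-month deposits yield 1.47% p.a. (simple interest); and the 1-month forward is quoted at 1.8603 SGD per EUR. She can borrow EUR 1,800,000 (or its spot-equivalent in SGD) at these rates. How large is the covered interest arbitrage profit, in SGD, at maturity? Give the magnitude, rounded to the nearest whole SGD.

T = 1/12 years.
Invest the EUR and cover forward: 1,800,000 × 1.007200 × 1.8603 = SGD 3,372,649.49.
Convert at spot and invest in SGD: 1,800,000 × 1.8350 × 1.001225 = SGD 3,307,046.18.
The quoted forward overvalues EUR, so borrow SGD, buy EUR at spot, deposit the EUR at 8.64%, and sell the proceeds forward at 1.8603.
Arbitrage profit = |3,372,649.49 − 3,307,046.18| = SGD 65,603.

SGD 65,603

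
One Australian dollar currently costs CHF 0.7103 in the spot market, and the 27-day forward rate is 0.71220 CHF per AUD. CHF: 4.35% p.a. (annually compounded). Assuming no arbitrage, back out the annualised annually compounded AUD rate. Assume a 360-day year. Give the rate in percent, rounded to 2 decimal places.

T = 27/360 years.
CIP gives F = S · g_CHF/g_AUD, so g_CHF/g_AUD = 0.7122/0.7103 = 1.0026749.
The CHF side grows by (1 + 0.0435)^(27/360) = 1.0031986.
Hence g_AUD = 1.0005223.
r = 1.0005223^(360/27) − 1 = 0.006986 → 0.70%.

0.70%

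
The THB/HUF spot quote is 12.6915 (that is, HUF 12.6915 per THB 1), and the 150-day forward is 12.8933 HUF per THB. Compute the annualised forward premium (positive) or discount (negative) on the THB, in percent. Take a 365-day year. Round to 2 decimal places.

+3.87%

T = 150/365 years.
THB trades forward at +1.59004% vs spot over the period.
×(1/T) gives 3.87% p.a.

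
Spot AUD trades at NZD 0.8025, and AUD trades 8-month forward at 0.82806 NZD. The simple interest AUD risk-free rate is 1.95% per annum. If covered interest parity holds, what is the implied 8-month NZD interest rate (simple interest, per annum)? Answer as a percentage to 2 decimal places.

T = 8/12 years.
CIP gives F = S · g_NZD/g_AUD, so g_NZD/g_AUD = 0.82806/0.8025 = 1.0318505.
AUD growth factor: 1 + 0.0195×8/12 = 1.013000.
Hence g_NZD = 1.0452646.
r = (1.0452646 − 1)/(8/12) = 0.067897 → 6.79%.

6.79%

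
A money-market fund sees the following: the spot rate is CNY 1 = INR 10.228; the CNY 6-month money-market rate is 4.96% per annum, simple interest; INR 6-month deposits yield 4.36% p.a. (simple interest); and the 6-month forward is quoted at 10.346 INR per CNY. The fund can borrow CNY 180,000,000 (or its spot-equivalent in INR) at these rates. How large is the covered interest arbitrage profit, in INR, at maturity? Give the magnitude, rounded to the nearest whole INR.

INR 27,289,872

T = 6/12 years.
Route A — deposit CNY, sell forward: 180,000,000 × 1.024800 × 10.346 = INR 1,908,464,544.00.
Route B — convert at spot, deposit INR: 180,000,000 × 10.228 × 1.021800 = INR 1,881,174,672.00.
The quoted forward overvalues CNY, so borrow INR, buy CNY at spot, deposit the CNY at 4.96%, and sell the proceeds forward at 10.346.
Profit = 1,908,464,544.00 − 1,881,174,672.00 = INR 27,289,872.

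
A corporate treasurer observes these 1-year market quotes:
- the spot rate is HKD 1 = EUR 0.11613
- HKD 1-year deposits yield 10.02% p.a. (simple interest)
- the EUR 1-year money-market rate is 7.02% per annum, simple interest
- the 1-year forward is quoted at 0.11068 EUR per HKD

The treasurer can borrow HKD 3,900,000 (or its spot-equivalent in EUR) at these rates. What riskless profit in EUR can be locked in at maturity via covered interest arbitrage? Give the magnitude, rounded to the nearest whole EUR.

EUR 9,798

T = 1 year.
Route A — deposit HKD, sell forward: 3,900,000 × 1.100200 × 0.11068 = EUR 474,903.53.
Route B — convert at spot, deposit EUR: 3,900,000 × 0.11613 × 1.070200 = EUR 484,701.07.
The quoted forward undervalues HKD, so borrow HKD, convert to EUR at spot, deposit the EUR at 7.02%, and buy HKD forward at 0.11068 to cover the loan.
Profit = 484,701.07 − 474,903.53 = EUR 9,798.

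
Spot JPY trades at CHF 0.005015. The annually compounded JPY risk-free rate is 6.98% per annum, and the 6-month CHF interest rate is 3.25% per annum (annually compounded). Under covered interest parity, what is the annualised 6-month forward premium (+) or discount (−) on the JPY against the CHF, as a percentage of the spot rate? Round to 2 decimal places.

T = 6/12 years.
CIP forward (CHF per JPY) = 0.005015 × 1.0161201/1.0343114 = 0.004926797.
(F − S)/S ÷ T = (0.004926797 − 0.005015)/0.005015/(6/12) = -0.035176 → -3.52%.

-3.52%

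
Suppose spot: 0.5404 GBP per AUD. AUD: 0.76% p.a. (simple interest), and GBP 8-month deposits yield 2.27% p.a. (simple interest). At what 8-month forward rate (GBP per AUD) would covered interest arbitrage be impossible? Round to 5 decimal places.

0.54581

T = 8/12 years.
GBP growth factor: 1 + 0.0227×8/12 = 1.0151333.
AUD growth factor: 1 + 0.0076×8/12 = 1.0050667.
So F = 0.5404 × 1.0151333 / 1.0050667 = 0.5458126 (GBP/AUD).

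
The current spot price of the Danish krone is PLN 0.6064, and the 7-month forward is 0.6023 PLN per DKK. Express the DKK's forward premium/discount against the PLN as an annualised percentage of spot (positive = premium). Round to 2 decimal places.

-1.16%

T = 7/12 years.
Period premium: (0.6023 − 0.6064)/0.6064 = -0.0067612.
×(1/T) gives -1.16% p.a.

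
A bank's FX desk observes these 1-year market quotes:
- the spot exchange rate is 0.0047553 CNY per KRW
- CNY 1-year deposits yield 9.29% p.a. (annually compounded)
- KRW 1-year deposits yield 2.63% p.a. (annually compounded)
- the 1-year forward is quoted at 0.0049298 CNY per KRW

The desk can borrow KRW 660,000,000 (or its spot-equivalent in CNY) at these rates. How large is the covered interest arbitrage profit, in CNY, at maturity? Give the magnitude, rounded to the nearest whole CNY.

CNY 90,825

T = 1 year.
Keep in KRW, deliver into the forward: 660,000,000·1.026300·0.0049298 = CNY 3,339,239.47.
Swap to CNY now, deposit: 660,000,000·0.0047553·1.092900 = CNY 3,430,064.46.
The quoted forward undervalues KRW, so borrow KRW, convert to CNY at spot, deposit the CNY at 9.29%, and buy KRW forward at 0.0049298 to cover the loan.
Profit = 3,430,064.46 − 3,339,239.47 = CNY 90,825.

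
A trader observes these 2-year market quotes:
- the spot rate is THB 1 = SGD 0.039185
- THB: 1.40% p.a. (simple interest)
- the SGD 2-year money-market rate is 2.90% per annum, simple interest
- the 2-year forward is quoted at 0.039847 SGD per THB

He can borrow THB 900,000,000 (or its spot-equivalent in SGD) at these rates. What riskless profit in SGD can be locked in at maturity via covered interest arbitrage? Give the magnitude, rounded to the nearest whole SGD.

T = 2 years.
Keep in THB, deliver into the forward: 900,000,000·1.028000·0.039847 = SGD 36,866,444.40.
Swap to SGD now, deposit: 900,000,000·0.039185·1.058000 = SGD 37,311,957.00.
The quoted forward undervalues THB, so borrow THB, convert to SGD at spot, deposit the SGD at 2.90%, and buy THB forward at 0.039847 to cover the loan.
Arbitrage profit = |36,866,444.40 − 37,311,957.00| = SGD 445,513.

SGD 445,513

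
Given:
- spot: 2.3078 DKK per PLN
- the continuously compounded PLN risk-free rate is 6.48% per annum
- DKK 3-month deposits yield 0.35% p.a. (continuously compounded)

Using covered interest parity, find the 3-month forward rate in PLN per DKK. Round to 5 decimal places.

T = 3/12 years.
DKK accumulates by e^(0.0035×3/12) = 1.0008754.
PLN accumulates by e^(0.0648×3/12) = 1.0163319.
So F = 2.3078 × 1.0008754 / 1.0163319 = 2.272703 (DKK/PLN).
Invert for PLN per DKK: 1 / 2.272703 = 0.44000.

0.44000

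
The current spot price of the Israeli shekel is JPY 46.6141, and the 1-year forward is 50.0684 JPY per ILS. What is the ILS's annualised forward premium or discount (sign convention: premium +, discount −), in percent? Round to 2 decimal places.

T = 1 year.
ILS trades forward at +7.41042% vs spot over the period.
Annualise by dividing by T: 0.0741042 / 1 = 0.074104 → 7.41%.

+7.41%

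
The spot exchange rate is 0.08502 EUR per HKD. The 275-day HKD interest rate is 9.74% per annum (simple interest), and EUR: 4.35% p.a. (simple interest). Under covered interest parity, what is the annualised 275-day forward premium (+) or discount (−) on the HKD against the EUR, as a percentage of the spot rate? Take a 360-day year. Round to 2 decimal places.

T = 275/360 years.
F = S · g_EUR/g_HKD = 0.08502 × 1.0332292/1.0744028 = 0.08176184.
(F − S)/S ÷ T = (0.08176184 − 0.08502)/0.08502/(275/360) = -0.050167 → -5.02%.

-5.02%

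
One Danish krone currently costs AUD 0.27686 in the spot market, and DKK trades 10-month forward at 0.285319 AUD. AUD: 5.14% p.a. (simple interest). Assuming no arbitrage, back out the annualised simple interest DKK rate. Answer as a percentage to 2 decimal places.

T = 10/12 years.
CIP gives F = S · g_AUD/g_DKK, so g_AUD/g_DKK = 0.285319/0.27686 = 1.0305533.
AUD growth factor: 1 + 0.0514×10/12 = 1.0428333.
Hence g_DKK = 1.0119159.
r = (1.0119159 − 1)/(10/12) = 0.014299 → 1.43%.

1.43%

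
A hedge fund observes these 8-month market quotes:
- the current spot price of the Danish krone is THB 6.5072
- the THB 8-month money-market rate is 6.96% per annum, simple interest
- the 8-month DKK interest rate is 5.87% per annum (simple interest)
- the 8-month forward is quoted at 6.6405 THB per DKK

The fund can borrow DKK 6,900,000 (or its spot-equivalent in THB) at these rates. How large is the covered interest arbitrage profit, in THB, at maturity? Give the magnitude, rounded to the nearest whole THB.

THB 629,493

T = 8/12 years.
Route A — deposit DKK, sell forward: 6,900,000 × 1.0391333333 × 6.6405 = THB 47,612,517.81.
Route B — convert at spot, deposit THB: 6,900,000 × 6.5072 × 1.046400 = THB 46,983,025.15.
The quoted forward overvalues DKK, so borrow THB, buy DKK at spot, deposit the DKK at 5.87%, and sell the proceeds forward at 6.6405.
Profit = 47,612,517.81 − 46,983,025.15 = THB 629,493.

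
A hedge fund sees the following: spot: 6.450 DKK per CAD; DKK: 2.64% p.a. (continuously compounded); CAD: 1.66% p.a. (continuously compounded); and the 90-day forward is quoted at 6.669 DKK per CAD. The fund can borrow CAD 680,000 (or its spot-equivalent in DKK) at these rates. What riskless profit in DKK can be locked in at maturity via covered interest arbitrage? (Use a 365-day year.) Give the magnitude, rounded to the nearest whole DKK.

T = 90/365 years.
Route A — deposit CAD, sell forward: 680,000 × 1.004101539 × 6.669 = DKK 4,553,520.15.
Route B — convert at spot, deposit DKK: 680,000 × 6.450 × 1.006530822 = DKK 4,414,644.19.
The quoted forward overvalues CAD, so borrow DKK, buy CAD at spot, deposit the CAD at 1.66%, and sell the proceeds forward at 6.669.
The gap between the two covered legs is DKK 138,876.

DKK 138,876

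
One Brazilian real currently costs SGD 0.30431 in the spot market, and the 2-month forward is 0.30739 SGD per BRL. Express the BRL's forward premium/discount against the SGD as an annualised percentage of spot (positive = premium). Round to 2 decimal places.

+6.07%

T = 2/12 years.
(F − S)/S = (0.30739 − 0.30431)/0.30431 = 0.0101213.
Annualise by dividing by T: 0.0101213 / (2/12) = 0.060728 → 6.07%.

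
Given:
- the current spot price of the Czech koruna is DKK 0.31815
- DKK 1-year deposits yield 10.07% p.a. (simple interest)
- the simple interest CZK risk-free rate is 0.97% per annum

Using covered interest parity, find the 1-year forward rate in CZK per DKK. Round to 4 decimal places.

2.8833

T = 1 year.
DKK accumulates by 1 + 0.1007×1 = 1.100700.
CZK growth factor: 1 + 0.0097×1 = 1.009700.
So F = 0.31815 × 1.100700 / 1.009700 = 0.3468235 (DKK/CZK).
Quoted the other way: 1/0.3468235 = 2.8833 CZK per DKK.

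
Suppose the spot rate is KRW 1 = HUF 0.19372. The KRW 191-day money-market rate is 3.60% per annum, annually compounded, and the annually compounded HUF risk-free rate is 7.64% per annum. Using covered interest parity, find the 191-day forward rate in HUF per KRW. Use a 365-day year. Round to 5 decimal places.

0.19764

T = 191/365 years.
HUF accumulates by (1 + 0.0764)^(191/365) = 1.0392773.
Growth of 1 KRW over T: (1 + 0.0360)^(191/365) = 1.0186795.
CIP: F = S · (grow HUF)/(grow KRW) = 0.19372 × 1.0392773/1.0186795 = 0.1976370 HUF per KRW.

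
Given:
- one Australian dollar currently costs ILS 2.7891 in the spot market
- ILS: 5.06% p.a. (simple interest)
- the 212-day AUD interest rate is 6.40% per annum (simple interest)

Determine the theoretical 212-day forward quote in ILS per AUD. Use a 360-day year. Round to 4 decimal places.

T = 212/360 years.
Growth of 1 ILS over T: 1 + 0.0506×212/360 = 1.0297978.
AUD growth factor: 1 + 0.0640×212/360 = 1.0376889.
Forward (ILS per AUD) = 2.7891 × 1.0297978 / 1.0376889 = 2.767890.

2.7679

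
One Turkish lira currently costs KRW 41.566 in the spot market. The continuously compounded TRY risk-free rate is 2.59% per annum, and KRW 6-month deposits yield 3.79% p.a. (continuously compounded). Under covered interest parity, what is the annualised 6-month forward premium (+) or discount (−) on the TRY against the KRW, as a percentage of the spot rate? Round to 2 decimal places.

+1.20%

T = 6/12 years.
No-arbitrage forward: 41.566 × 1.0191307 / 1.0130342 = 41.816147 KRW/TRY.
(F − S)/S ÷ T = (41.816147 − 41.566)/41.566/(6/12) = 0.012036 → 1.20%.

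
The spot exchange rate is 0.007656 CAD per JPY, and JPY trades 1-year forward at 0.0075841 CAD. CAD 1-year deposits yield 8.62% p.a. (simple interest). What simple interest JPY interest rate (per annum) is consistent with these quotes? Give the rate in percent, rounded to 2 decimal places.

T = 1 year.
By CIP, F/S equals the CAD-to-JPY growth ratio: 0.0075841/0.007656 = 0.9906087.
The CAD side grows by 1 + 0.0862×1 = 1.086200.
So the JPY growth factor = 1.0964975.
r = (1.0964975 − 1)/1 = 0.096497 → 9.65%.

9.65%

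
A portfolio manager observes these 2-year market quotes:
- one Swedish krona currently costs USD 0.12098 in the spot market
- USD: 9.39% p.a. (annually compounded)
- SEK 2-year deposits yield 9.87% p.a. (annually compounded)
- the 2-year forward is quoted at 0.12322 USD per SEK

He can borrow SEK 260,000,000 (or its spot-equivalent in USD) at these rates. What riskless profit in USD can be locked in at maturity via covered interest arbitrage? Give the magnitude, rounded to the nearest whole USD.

USD 1,034,085

T = 2 years.
Invest the SEK and cover forward: 260,000,000 × 1.20714169 × 0.12322 = USD 38,673,439.75.
Convert at spot and invest in USD: 260,000,000 × 0.12098 × 1.19661721 = USD 37,639,355.02.
The quoted forward overvalues SEK, so borrow USD, buy SEK at spot, deposit the SEK at 9.87%, and sell the proceeds forward at 0.12322.
Arbitrage profit = |38,673,439.75 − 37,639,355.02| = USD 1,034,085.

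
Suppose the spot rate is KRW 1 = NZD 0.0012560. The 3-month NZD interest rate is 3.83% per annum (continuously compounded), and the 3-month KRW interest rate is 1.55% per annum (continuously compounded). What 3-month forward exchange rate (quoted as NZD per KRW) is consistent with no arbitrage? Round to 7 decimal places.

T = 3/12 years.
NZD growth factor: e^(0.0383×3/12) = 1.009621.
KRW growth factor: e^(0.0155×3/12) = 1.0038825.
So F = 0.001256 × 1.009621 / 1.0038825 = 0.001263180 (NZD/KRW).

0.0012632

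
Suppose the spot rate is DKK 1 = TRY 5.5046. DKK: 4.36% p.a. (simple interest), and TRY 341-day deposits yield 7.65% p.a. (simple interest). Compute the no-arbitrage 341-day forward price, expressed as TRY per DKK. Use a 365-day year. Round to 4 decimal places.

T = 341/365 years.
TRY growth factor: 1 + 0.0765×341/365 = 1.0714699.
DKK accumulates by 1 + 0.0436×341/365 = 1.0407332.
Forward (TRY per DKK) = 5.5046 × 1.0714699 / 1.0407332 = 5.667171.

5.6672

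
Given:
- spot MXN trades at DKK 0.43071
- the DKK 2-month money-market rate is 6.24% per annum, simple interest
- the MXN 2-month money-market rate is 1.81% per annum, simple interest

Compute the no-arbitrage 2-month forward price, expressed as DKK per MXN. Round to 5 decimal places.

0.43388

T = 2/12 years.
DKK accumulates by 1 + 0.0624×2/12 = 1.010400.
Growth of 1 MXN over T: 1 + 0.0181×2/12 = 1.0030167.
CIP: F = S · (grow DKK)/(grow MXN) = 0.43071 × 1.010400/1.0030167 = 0.4338805 DKK per MXN.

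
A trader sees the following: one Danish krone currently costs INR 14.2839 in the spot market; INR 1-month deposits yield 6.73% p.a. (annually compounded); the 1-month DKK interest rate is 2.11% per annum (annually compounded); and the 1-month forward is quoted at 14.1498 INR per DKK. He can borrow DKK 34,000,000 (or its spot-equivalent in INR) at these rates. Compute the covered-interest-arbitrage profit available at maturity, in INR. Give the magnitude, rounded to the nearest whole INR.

INR 6,364,681

T = 1/12 years.
Invest the DKK and cover forward: 34,000,000 × 1.00174155455 × 14.1498 = INR 481,931,050.05.
Convert at spot and invest in INR: 34,000,000 × 14.2839 × 1.00544243109 = INR 488,295,730.81.
The quoted forward undervalues DKK, so borrow DKK, convert to INR at spot, deposit the INR at 6.73%, and buy DKK forward at 14.1498 to cover the loan.
The gap between the two covered legs is INR 6,364,681.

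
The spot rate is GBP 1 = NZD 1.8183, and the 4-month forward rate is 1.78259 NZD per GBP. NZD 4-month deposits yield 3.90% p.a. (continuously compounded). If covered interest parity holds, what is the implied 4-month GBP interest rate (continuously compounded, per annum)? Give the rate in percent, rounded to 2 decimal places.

9.85%

T = 4/12 years.
F/S = 1.78259/1.8183 = 0.9803608 = (growth of NZD) / (growth of GBP).
The NZD side grows by e^(0.0390×4/12) = 1.0130849.
That pins the GBP growth at 1.0333796.
Take logs: ln 1.0333796 / (4/12) = 0.098504, so 9.85%.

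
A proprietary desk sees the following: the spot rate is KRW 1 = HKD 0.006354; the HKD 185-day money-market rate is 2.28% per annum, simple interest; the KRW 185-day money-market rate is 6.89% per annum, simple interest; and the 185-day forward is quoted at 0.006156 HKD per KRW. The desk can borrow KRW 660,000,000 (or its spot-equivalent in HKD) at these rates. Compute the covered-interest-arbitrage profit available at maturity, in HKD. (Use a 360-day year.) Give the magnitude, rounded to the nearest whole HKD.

T = 185/360 years.
Invest the KRW and cover forward: 660,000,000 × 1.035406944 × 0.006156 = HKD 4,206,817.00.
Convert at spot and invest in HKD: 660,000,000 × 0.006354 × 1.011716667 = HKD 4,242,775.48.
The quoted forward undervalues KRW, so borrow KRW, convert to HKD at spot, deposit the HKD at 2.28%, and buy KRW forward at 0.006156 to cover the loan.
The gap between the two covered legs is HKD 35,958.

HKD 35,958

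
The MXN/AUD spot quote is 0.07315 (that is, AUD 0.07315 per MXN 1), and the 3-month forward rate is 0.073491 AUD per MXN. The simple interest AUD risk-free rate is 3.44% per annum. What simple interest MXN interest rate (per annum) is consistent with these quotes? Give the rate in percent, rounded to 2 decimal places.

1.57%

T = 3/12 years.
CIP gives F = S · g_AUD/g_MXN, so g_AUD/g_MXN = 0.073491/0.07315 = 1.0046617.
The AUD side grows by 1 + 0.0344×3/12 = 1.008600.
Hence g_MXN = 1.003920.
(1.003920 − 1)/T = 0.015680, i.e. 1.57%.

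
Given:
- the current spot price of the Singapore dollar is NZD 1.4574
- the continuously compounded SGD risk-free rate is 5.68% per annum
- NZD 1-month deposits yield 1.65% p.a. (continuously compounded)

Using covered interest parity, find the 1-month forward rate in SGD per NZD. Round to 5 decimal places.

T = 1/12 years.
NZD growth factor: e^(0.0165×1/12) = 1.0013759.
Growth of 1 SGD over T: e^(0.0568×1/12) = 1.0047446.
CIP: F = S · (grow NZD)/(grow SGD) = 1.4574 × 1.0013759/1.0047446 = 1.452514 NZD per SGD.
Quoted the other way: 1/1.452514 = 0.68846 SGD per NZD.

0.68846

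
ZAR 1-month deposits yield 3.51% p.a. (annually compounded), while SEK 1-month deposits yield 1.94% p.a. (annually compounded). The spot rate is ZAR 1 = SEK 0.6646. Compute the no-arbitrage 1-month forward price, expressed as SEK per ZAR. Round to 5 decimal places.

0.66375

T = 1/12 years.
SEK growth factor: (1 + 0.0194)^(1/12) = 1.0016025.
ZAR accumulates by (1 + 0.0351)^(1/12) = 1.002879.
Forward (SEK per ZAR) = 0.6646 × 1.0016025 / 1.002879 = 0.6637541.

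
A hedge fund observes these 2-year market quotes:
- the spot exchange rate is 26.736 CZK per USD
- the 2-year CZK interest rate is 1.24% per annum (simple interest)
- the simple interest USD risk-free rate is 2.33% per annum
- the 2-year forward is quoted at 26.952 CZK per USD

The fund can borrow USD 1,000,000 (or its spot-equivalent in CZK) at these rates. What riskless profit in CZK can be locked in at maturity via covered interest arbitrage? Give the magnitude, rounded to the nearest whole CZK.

T = 2 years.
Route A — deposit USD, sell forward: 1,000,000 × 1.046600 × 26.952 = CZK 28,207,963.20.
Route B — convert at spot, deposit CZK: 1,000,000 × 26.736 × 1.024800 = CZK 27,399,052.80.
The quoted forward overvalues USD, so borrow CZK, buy USD at spot, deposit the USD at 2.33%, and sell the proceeds forward at 26.952.
Arbitrage profit = |28,207,963.20 − 27,399,052.80| = CZK 808,910.

CZK 808,910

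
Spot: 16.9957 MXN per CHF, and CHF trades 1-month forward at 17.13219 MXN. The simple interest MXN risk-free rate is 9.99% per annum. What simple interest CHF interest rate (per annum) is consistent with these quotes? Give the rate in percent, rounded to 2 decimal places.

0.35%

T = 1/12 years.
CIP gives F = S · g_MXN/g_CHF, so g_MXN/g_CHF = 17.13219/16.9957 = 1.0080309.
The MXN side grows by 1 + 0.0999×1/12 = 1.008325.
That pins the CHF growth at 1.0002918.
(1.0002918 − 1)/T = 0.003502, i.e. 0.35%.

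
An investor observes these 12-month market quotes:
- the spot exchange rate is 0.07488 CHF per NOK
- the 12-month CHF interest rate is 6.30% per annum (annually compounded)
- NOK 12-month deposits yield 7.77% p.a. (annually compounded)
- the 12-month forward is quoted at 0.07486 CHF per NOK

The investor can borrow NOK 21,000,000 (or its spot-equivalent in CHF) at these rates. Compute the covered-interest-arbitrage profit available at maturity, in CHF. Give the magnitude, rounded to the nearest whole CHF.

CHF 22,663

T = 1 year.
Keep in NOK, deliver into the forward: 21,000,000·1.077700·0.07486 = CHF 1,694,209.06.
Swap to CHF now, deposit: 21,000,000·0.07488·1.063000 = CHF 1,671,546.24.
The quoted forward overvalues NOK, so borrow CHF, buy NOK at spot, deposit the NOK at 7.77%, and sell the proceeds forward at 0.07486.
The gap between the two covered legs is CHF 22,663.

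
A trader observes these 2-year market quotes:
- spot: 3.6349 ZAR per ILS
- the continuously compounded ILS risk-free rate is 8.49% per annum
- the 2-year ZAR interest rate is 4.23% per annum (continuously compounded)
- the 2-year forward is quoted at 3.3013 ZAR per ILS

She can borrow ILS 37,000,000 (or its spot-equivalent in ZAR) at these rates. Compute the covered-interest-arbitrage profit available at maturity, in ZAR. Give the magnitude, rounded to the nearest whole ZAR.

ZAR 1,610,634

T = 2 years.
Invest the ILS and cover forward: 37,000,000 × 1.18506781405 × 3.3013 = ZAR 144,753,781.86.
Convert at spot and invest in ZAR: 37,000,000 × 3.6349 × 1.08828166696 = ZAR 146,364,416.16.
The quoted forward undervalues ILS, so borrow ILS, convert to ZAR at spot, deposit the ZAR at 4.23%, and buy ILS forward at 3.3013 to cover the loan.
Profit = 146,364,416.16 − 144,753,781.86 = ZAR 1,610,634.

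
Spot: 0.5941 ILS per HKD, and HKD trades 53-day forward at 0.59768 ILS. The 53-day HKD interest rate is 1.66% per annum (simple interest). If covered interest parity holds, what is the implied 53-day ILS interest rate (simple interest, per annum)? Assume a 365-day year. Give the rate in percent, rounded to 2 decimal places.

5.82%

T = 53/365 years.
CIP gives F = S · g_ILS/g_HKD, so g_ILS/g_HKD = 0.59768/0.5941 = 1.0060259.
HKD growth factor: 1 + 0.0166×53/365 = 1.0024104.
So the ILS growth factor = 1.0084508.
(1.0084508 − 1)/T = 0.058199, i.e. 5.82%.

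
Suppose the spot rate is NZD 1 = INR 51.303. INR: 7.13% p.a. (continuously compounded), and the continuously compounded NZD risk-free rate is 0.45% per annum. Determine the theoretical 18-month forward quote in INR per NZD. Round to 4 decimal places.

T = 18/12 years.
INR growth factor: e^(0.0713×18/12) = 1.11287861.
Growth of 1 NZD over T: e^(0.0045×18/12) = 1.00677283.
Forward (INR per NZD) = 51.303 × 1.11287861 / 1.00677283 = 56.709925.

56.7099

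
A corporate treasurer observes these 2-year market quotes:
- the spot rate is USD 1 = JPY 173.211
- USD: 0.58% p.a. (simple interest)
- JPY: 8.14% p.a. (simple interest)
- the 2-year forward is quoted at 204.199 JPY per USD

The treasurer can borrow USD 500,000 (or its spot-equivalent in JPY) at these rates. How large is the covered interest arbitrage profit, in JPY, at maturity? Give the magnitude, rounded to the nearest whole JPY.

T = 2 years.
Keep in USD, deliver into the forward: 500,000·1.011600·204.199 = JPY 103,283,854.20.
Swap to JPY now, deposit: 500,000·173.211·1.162800 = JPY 100,704,875.40.
The quoted forward overvalues USD, so borrow JPY, buy USD at spot, deposit the USD at 0.58%, and sell the proceeds forward at 204.199.
The gap between the two covered legs is JPY 2,578,979.

JPY 2,578,979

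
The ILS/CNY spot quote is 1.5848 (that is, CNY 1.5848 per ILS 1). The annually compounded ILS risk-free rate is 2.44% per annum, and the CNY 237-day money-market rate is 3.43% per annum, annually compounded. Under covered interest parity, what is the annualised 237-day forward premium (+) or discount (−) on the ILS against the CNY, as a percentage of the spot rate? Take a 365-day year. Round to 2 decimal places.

T = 237/365 years.
No-arbitrage forward: 1.5848 × 1.0221396 / 1.0157762 = 1.5947281 CNY/ILS.
Annualised premium = (F − S)/S × (1/T) = (1.5947281 − 1.5848)/1.5848 ÷ (237/365) = 0.96%.

+0.96%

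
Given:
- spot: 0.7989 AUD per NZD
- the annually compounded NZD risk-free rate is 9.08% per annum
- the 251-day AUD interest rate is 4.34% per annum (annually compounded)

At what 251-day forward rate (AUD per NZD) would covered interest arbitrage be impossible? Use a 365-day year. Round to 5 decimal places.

0.77486

T = 251/365 years.
Growth of 1 AUD over T: (1 + 0.0434)^(251/365) = 1.0296464.
Growth of 1 NZD over T: (1 + 0.0908)^(251/365) = 1.0615886.
CIP: F = S · (grow AUD)/(grow NZD) = 0.7989 × 1.0296464/1.0615886 = 0.7748619 AUD per NZD.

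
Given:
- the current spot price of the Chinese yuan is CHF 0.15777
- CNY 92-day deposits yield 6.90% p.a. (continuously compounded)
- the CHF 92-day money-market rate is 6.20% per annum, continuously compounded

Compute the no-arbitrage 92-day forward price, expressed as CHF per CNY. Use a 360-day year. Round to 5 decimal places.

0.15749

T = 92/360 years.
CHF accumulates by e^(0.0620×92/360) = 1.0159706.
CNY growth factor: e^(0.0690×92/360) = 1.0177897.
Forward (CHF per CNY) = 0.15777 × 1.0159706 / 1.0177897 = 0.1574880.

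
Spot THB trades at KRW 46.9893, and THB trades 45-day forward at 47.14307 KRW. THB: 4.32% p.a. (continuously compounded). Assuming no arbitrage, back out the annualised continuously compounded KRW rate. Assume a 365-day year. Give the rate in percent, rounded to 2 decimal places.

T = 45/365 years.
F/S = 47.14307/46.9893 = 1.0032724 = (growth of KRW) / (growth of THB).
THB growth factor: e^(0.0432×45/365) = 1.0053402.
That pins the KRW growth at 1.0086301.
r = ln(1.0086301)/(45/365) = 0.069699 → 6.97%.

6.97%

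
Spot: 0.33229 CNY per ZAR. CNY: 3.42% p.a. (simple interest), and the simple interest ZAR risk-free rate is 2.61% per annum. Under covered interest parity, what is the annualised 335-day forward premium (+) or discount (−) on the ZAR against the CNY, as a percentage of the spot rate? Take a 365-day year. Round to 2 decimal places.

+0.79%

T = 335/365 years.
F = S · g_CNY/g_ZAR = 0.33229 × 1.031389/1.0239548 = 0.33470252.
Annualised premium = (F − S)/S × (1/T) = (0.33470252 − 0.33229)/0.33229 ÷ (335/365) = 0.79%.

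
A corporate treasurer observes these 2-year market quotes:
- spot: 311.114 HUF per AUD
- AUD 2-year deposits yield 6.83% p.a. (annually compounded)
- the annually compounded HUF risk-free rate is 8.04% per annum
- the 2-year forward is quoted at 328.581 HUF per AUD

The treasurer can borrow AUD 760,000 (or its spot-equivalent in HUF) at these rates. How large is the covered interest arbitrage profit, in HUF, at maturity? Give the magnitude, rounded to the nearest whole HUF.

T = 2 years.
Route A — deposit AUD, sell forward: 760,000 × 1.14126489 × 328.581 = HUF 284,998,448.70.
Route B — convert at spot, deposit HUF: 760,000 × 311.114 × 1.16726416 = HUF 275,995,688.62.
The quoted forward overvalues AUD, so borrow HUF, buy AUD at spot, deposit the AUD at 6.83%, and sell the proceeds forward at 328.581.
Arbitrage profit = |284,998,448.70 − 275,995,688.62| = HUF 9,002,760.

HUF 9,002,760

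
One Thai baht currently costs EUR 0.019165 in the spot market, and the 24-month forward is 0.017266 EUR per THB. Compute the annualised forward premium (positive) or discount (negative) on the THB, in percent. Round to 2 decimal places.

T = 2 years.
(F − S)/S = (0.017266 − 0.019165)/0.019165 = -0.0990869.
Annualise by dividing by T: -0.0990869 / 2 = -0.049543 → -4.95%.

-4.95%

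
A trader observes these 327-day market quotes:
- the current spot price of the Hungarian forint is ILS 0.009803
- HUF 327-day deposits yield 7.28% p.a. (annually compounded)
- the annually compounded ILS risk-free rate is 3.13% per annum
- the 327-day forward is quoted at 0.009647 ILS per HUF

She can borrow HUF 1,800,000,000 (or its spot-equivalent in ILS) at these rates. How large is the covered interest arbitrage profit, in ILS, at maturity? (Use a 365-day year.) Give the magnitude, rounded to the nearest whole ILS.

ILS 353,548

T = 327/365 years.
Invest the HUF and cover forward: 1,800,000,000 × 1.0649800413 × 0.009647 = ILS 18,492,952.43.
Convert at spot and invest in ILS: 1,800,000,000 × 0.009803 × 1.0279961994 = ILS 18,139,404.14.
The quoted forward overvalues HUF, so borrow ILS, buy HUF at spot, deposit the HUF at 7.28%, and sell the proceeds forward at 0.009647.
Arbitrage profit = |18,492,952.43 − 18,139,404.14| = ILS 353,548.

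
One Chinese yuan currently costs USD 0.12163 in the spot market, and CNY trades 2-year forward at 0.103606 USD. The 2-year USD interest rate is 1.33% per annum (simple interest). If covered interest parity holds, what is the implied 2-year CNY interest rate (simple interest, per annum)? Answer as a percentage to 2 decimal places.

10.26%

T = 2 years.
CIP gives F = S · g_USD/g_CNY, so g_USD/g_CNY = 0.103606/0.12163 = 0.8518129.
USD growth factor: 1 + 0.0133×2 = 1.026600.
So the CNY growth factor = 1.2051942.
(1.2051942 − 1)/T = 0.102597, i.e. 10.26%.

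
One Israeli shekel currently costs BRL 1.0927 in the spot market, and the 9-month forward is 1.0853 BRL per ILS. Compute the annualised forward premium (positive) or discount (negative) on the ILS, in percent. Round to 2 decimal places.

-0.90%

T = 9/12 years.
ILS trades forward at -0.67722% vs spot over the period.
Per annum: -0.0067722 / (9/12) = -0.009030 = -0.90%.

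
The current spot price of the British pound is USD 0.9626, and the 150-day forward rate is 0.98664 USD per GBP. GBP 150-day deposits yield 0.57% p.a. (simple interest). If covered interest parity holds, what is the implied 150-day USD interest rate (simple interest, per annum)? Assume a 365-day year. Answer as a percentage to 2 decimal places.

T = 150/365 years.
F/S = 0.98664/0.9626 = 1.0249740 = (growth of USD) / (growth of GBP).
GBP growth factor: 1 + 0.0057×150/365 = 1.0023425.
So the USD growth factor = 1.027375.
r = (1.027375 − 1)/(150/365) = 0.066612 → 6.66%.

6.66%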